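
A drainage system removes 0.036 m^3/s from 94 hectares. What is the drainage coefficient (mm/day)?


DC = Q * 86400 / (A * 10000) * 1000
DC = 0.036 * 86400 / (94 * 10000) * 1000
DC = 3110400.0000 / 940000

3.3089 mm/day


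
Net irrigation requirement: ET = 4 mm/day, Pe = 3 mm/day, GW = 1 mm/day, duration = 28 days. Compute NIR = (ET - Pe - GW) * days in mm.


Daily deficit = ET - Pe - GW = 4 - 3 - 1 = 0 mm/day
NIR = 0 * 28 = 0 mm

0 mm


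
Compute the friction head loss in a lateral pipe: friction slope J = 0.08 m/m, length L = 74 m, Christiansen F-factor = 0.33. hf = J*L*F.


hf = J * L * F = 0.08 * 74 * 0.33 = 1.9536 m

1.9536 m


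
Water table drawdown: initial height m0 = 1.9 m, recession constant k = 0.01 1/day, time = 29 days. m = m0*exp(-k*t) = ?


m = m0 * exp(-k*t)
m = 1.9 * exp(-0.01 * 29)
m = 1.9 * exp(-0.2900)

1.4217 m


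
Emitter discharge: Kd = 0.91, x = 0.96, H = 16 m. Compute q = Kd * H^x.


q = Kd * H^x = 0.91 * 16^0.96 = 0.91 * 14.320401

13.0316 L/h


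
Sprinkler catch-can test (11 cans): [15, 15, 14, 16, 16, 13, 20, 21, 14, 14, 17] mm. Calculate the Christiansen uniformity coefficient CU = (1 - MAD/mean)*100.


mean = 15.909091 mm
MAD = 1.900826 mm
CU = (1 - 1.900826/15.909091)*100

88.0520 %


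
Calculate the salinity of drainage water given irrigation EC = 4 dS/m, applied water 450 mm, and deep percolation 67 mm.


EC_dw = EC_iw * D_iw / D_dw
EC_dw = 4 * 450 / 67
EC_dw = 1800 / 67

26.8657 dS/m


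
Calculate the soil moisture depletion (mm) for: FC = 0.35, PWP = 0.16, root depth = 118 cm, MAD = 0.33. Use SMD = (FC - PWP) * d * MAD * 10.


SMD = (FC - PWP) * d * MAD * 10
SMD = (0.35 - 0.16) * 118 * 0.33 * 10
SMD = 0.1900 * 118 * 0.33 * 10

73.9860 mm


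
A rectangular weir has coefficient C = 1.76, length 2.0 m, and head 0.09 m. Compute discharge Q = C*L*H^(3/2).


Q = C * L * H^(3/2) = 1.76 * 2.0 * 0.09^1.5 = 1.76 * 2.0 * 0.027000

0.0950 m^3/s


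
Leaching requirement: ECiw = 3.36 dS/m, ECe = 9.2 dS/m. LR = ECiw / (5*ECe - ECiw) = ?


LR = ECiw / (5*ECe - ECiw)
LR = 3.36 / (5*9.2 - 3.36)
LR = 3.36 / 42.6400

0.0788


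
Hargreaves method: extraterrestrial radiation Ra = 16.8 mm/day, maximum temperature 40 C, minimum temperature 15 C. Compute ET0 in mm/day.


Tmean = (Tmax + Tmin)/2 = (40 + 15)/2 = 27.5
ET0 = 0.0023 * 16.8 * (27.5 + 17.8) * sqrt(40 - 15)
ET0 = 0.0023 * 16.8 * 45.3 * 5.000000

8.7520 mm/day


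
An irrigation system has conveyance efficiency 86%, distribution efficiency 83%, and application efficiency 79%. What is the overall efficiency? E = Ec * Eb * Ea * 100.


Ec = 0.86, Eb = 0.83, Ea = 0.79
E = 0.86 * 0.83 * 0.79 * 100 = 56.3902%

56.3902 %


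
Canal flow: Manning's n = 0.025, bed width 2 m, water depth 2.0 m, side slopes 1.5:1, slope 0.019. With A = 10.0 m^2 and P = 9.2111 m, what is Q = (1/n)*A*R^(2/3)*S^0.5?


R = A/P = 10.0/9.2111 = 1.085647
Q = (1/0.025) * 10.0 * 1.085647^(2/3) * 0.019^0.5

58.2411 m^3/s


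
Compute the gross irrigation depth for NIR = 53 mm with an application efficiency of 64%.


Ea = 64% = 0.64
GID = NIR / Ea = 53 / 0.64 = 82.8125 mm

82.8125 mm


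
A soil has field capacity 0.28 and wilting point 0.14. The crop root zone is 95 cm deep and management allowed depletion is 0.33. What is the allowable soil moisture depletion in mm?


SMD = (FC - PWP) * d * MAD * 10
SMD = (0.28 - 0.14) * 95 * 0.33 * 10
SMD = 0.1400 * 95 * 0.33 * 10

43.8900 mm


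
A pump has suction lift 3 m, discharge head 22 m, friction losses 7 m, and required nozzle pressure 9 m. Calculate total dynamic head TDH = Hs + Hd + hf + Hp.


TDH = Hs + Hd + hf + Hp = 3 + 22 + 7 + 9 = 41

41 m


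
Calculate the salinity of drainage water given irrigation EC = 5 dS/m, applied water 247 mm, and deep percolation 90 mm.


EC_dw = EC_iw * D_iw / D_dw
EC_dw = 5 * 247 / 90
EC_dw = 1235 / 90

13.7222 dS/m


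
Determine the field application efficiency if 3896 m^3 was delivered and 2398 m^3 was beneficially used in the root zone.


Ea = V_root / V_field * 100 = 2398 / 3896 * 100 = 61.5503%

61.5503 %


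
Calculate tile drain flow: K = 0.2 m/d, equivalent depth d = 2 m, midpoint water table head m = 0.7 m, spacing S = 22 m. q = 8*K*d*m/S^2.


q = 8*K*d*m/S^2
q = 8*0.2*2*0.7/22^2
q = 2.2400 / 484

0.0046 m/d


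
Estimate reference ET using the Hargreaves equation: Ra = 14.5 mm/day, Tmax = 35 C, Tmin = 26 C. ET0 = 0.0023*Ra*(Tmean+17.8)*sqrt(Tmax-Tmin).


Tmean = (Tmax + Tmin)/2 = (35 + 26)/2 = 30.5
ET0 = 0.0023 * 14.5 * (30.5 + 17.8) * sqrt(35 - 26)
ET0 = 0.0023 * 14.5 * 48.3 * 3.000000

4.8324 mm/day


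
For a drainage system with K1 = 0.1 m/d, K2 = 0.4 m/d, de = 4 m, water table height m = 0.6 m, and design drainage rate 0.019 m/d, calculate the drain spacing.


S^2 = 8*K2*de*m/q + 4*K1*m^2/q
S^2 = 8*0.4*4*0.6/0.019 + 4*0.1*0.6^2/0.019
S = sqrt(411.7895)

20.2926 m


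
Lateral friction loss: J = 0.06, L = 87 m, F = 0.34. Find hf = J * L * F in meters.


hf = J * L * F = 0.06 * 87 * 0.34 = 1.7748 m

1.7748 m


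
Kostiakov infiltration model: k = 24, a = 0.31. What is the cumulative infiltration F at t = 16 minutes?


F = k * t^a = 24 * 16^0.31
F = 24 * 2.361985

56.6876 mm


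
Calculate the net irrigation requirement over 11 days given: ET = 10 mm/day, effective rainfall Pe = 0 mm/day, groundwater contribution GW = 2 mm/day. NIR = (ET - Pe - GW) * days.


Daily deficit = ET - Pe - GW = 10 - 0 - 2 = 8 mm/day
NIR = 8 * 11 = 88 mm

88.0000 mm


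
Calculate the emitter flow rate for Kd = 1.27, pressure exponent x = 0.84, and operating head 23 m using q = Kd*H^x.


q = Kd * H^x = 1.27 * 23^0.84 = 1.27 * 13.926801

17.6870 L/h


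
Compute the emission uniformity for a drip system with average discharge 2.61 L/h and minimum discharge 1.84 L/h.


EU = (q_min/q_avg)*100 = (1.84/2.61)*100 = 70.4981%

70.4981 %


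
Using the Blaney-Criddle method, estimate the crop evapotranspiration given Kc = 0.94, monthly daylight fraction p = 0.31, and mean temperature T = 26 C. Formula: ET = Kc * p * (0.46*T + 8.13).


ET = Kc * p * (0.46*T + 8.13)
ET = 0.94 * 0.31 * (0.46*26 + 8.13)
ET = 0.94 * 0.31 * 20.0900

5.8542 mm/day


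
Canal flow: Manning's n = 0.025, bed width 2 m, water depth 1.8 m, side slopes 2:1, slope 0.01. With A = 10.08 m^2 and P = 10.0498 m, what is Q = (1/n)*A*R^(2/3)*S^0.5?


R = A/P = 10.08/10.0498 = 1.003005
Q = (1/0.025) * 10.08 * 1.003005^(2/3) * 0.01^0.5

40.4007 m^3/s


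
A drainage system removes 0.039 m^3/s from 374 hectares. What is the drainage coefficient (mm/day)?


DC = Q * 86400 / (A * 10000) * 1000
DC = 0.039 * 86400 / (374 * 10000) * 1000
DC = 3369600.0000 / 3740000

0.9010 mm/day


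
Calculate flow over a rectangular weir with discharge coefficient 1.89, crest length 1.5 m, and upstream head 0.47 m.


Q = C * L * H^(3/2) = 1.89 * 1.5 * 0.47^1.5 = 1.89 * 1.5 * 0.322216

0.9135 m^3/s


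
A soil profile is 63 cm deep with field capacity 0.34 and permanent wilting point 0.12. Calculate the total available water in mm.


AWC = (FC - PWP) * d * 10
AWC = (0.34 - 0.12) * 63 * 10
AWC = 0.2200 * 63 * 10

138.6000 mm


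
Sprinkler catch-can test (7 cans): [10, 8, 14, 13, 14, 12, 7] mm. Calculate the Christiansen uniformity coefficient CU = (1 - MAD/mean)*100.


mean = 11.142857 mm
MAD = 2.408163 mm
CU = (1 - 2.408163/11.142857)*100

78.3883 %


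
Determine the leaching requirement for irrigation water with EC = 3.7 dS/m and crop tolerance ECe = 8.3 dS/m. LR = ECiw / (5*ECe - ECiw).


LR = ECiw / (5*ECe - ECiw)
LR = 3.7 / (5*8.3 - 3.7)
LR = 3.7 / 37.8000

0.0979


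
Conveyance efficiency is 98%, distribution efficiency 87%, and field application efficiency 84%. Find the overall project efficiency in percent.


Ec = 0.98, Eb = 0.87, Ea = 0.84
E = 0.98 * 0.87 * 0.84 * 100 = 71.6184%

71.6184 %


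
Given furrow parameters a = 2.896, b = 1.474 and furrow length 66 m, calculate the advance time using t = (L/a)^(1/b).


t = (L/a)^(1/b)
t = (66/2.896)^(1/1.474)
t = 22.790055^(1/1.474)

8.3393 min


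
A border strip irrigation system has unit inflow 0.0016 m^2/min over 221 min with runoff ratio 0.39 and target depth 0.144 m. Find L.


L = q*t/((1+r)*Z)
L = 0.0016*221/((1+0.39)*0.144)
L = 0.3536/0.20016

1.7666 m


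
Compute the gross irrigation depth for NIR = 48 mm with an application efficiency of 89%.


Ea = 89% = 0.89
GID = NIR / Ea = 48 / 0.89 = 53.9326 mm

53.9326 mm


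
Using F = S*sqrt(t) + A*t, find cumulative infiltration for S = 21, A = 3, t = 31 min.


F = S*sqrt(t) + A*t
F = 21*sqrt(31) + 3*31
F = 21*5.567764 + 93

209.9230 mm


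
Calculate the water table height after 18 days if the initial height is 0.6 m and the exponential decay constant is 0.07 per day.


m = m0 * exp(-k*t)
m = 0.6 * exp(-0.07 * 18)
m = 0.6 * exp(-1.2600)

0.1702 m


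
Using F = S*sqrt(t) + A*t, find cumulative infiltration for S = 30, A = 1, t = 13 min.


F = S*sqrt(t) + A*t
F = 30*sqrt(13) + 1*13
F = 30*3.605551 + 13

121.1665 mm


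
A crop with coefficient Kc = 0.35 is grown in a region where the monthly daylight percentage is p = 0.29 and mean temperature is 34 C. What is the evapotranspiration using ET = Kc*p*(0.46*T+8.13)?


ET = Kc * p * (0.46*T + 8.13)
ET = 0.35 * 0.29 * (0.46*34 + 8.13)
ET = 0.35 * 0.29 * 23.7700

2.4127 mm/day


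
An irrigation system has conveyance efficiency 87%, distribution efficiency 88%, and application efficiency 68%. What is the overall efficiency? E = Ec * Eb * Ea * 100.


Ec = 0.87, Eb = 0.88, Ea = 0.68
E = 0.87 * 0.88 * 0.68 * 100 = 52.0608%

52.0608 %


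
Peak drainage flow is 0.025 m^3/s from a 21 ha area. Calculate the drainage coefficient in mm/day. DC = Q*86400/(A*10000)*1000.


DC = Q * 86400 / (A * 10000) * 1000
DC = 0.025 * 86400 / (21 * 10000) * 1000
DC = 2160000.0000 / 210000

10.2857 mm/day


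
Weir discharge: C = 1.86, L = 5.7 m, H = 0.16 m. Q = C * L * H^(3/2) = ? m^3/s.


Q = C * L * H^(3/2) = 1.86 * 5.7 * 0.16^1.5 = 1.86 * 5.7 * 0.064000

0.6785 m^3/s


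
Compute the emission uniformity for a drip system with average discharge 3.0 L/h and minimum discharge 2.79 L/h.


EU = (q_min/q_avg)*100 = (2.79/3.0)*100 = 93.0000%

93.0000 %


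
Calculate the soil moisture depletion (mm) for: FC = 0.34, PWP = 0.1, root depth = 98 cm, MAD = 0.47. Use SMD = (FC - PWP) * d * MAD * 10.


SMD = (FC - PWP) * d * MAD * 10
SMD = (0.34 - 0.1) * 98 * 0.47 * 10
SMD = 0.2400 * 98 * 0.47 * 10

110.5440 mm


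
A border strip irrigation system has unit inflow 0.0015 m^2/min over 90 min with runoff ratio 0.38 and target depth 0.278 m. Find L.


L = q*t/((1+r)*Z)
L = 0.0015*90/((1+0.38)*0.278)
L = 0.135/0.38364

0.3519 m


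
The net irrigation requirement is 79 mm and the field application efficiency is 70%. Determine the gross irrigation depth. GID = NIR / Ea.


Ea = 70% = 0.7
GID = NIR / Ea = 79 / 0.7 = 112.8571 mm

112.8571 mm


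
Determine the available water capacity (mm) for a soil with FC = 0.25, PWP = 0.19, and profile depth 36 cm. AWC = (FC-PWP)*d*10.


AWC = (FC - PWP) * d * 10
AWC = (0.25 - 0.19) * 36 * 10
AWC = 0.0600 * 36 * 10

21.6000 mm


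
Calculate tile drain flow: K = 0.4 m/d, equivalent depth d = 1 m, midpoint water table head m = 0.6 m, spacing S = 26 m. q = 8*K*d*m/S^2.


q = 8*K*d*m/S^2
q = 8*0.4*1*0.6/26^2
q = 1.9200 / 676

0.0028 m/d


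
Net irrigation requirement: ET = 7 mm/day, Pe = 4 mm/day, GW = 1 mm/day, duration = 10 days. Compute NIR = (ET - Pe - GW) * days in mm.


Daily deficit = ET - Pe - GW = 7 - 4 - 1 = 2 mm/day
NIR = 2 * 10 = 20 mm

20.0000 mm


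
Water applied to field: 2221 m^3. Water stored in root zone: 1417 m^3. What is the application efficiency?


Ea = V_root / V_field * 100 = 1417 / 2221 * 100 = 63.8001%

63.8001 %


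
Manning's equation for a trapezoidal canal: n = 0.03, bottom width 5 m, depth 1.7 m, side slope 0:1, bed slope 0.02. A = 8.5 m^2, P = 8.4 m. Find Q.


R = A/P = 8.5/8.4 = 1.011905
Q = (1/0.03) * 8.5 * 1.011905^(2/3) * 0.02^0.5

40.3868 m^3/s


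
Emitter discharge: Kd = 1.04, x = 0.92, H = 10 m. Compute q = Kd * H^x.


q = Kd * H^x = 1.04 * 10^0.92 = 1.04 * 8.317638

8.6503 L/h


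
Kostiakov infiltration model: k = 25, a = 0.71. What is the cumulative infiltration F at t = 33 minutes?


F = k * t^a = 25 * 33^0.71
F = 25 * 11.971399

299.2850 mm


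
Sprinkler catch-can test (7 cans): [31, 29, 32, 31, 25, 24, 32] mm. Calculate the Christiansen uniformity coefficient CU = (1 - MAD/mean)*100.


mean = 29.142857 mm
MAD = 2.693878 mm
CU = (1 - 2.693878/29.142857)*100

90.7563 %


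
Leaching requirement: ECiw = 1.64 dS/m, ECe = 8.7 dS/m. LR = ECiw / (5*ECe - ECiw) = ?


LR = ECiw / (5*ECe - ECiw)
LR = 1.64 / (5*8.7 - 1.64)
LR = 1.64 / 41.8600

0.0392


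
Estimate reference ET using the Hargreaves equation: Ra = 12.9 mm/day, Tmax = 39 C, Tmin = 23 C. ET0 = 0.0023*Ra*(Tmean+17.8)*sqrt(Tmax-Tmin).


Tmean = (Tmax + Tmin)/2 = (39 + 23)/2 = 31.0
ET0 = 0.0023 * 12.9 * (31.0 + 17.8) * sqrt(39 - 23)
ET0 = 0.0023 * 12.9 * 48.8 * 4.000000

5.7916 mm/day


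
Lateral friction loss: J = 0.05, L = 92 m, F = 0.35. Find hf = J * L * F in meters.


hf = J * L * F = 0.05 * 92 * 0.35 = 1.6100 m

1.6100 m


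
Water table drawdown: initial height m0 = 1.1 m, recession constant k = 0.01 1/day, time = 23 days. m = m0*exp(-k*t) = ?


m = m0 * exp(-k*t)
m = 1.1 * exp(-0.01 * 23)
m = 1.1 * exp(-0.2300)

0.8740 m


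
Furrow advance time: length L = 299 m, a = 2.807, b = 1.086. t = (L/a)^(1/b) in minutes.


t = (L/a)^(1/b)
t = (299/2.807)^(1/1.086)
t = 106.519416^(1/1.086)

73.5999 min


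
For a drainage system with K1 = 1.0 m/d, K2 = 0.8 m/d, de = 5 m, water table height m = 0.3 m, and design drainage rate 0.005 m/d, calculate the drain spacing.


S^2 = 8*K2*de*m/q + 4*K1*m^2/q
S^2 = 8*0.8*5*0.3/0.005 + 4*1.0*0.3^2/0.005
S = sqrt(1992.0000)

44.6318 m


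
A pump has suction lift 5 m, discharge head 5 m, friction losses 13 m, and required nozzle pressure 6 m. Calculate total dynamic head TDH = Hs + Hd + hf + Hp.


TDH = Hs + Hd + hf + Hp = 5 + 5 + 13 + 6 = 29

29 m


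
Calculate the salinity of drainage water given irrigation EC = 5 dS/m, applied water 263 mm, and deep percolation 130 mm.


EC_dw = EC_iw * D_iw / D_dw
EC_dw = 5 * 263 / 130
EC_dw = 1315 / 130

10.1154 dS/m


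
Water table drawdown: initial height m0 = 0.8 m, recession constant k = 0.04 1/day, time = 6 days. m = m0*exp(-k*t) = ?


m = m0 * exp(-k*t)
m = 0.8 * exp(-0.04 * 6)
m = 0.8 * exp(-0.2400)

0.6293 m


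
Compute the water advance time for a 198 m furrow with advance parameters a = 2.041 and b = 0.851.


t = (L/a)^(1/b)
t = (198/2.041)^(1/0.851)
t = 97.011269^(1/0.851)

216.1181 min


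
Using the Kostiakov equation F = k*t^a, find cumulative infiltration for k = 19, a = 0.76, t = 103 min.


F = k * t^a = 19 * 103^0.76
F = 19 * 33.865406

643.4427 mm


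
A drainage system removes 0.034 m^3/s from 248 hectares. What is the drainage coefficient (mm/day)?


DC = Q * 86400 / (A * 10000) * 1000
DC = 0.034 * 86400 / (248 * 10000) * 1000
DC = 2937600.0000 / 2480000

1.1845 mm/day


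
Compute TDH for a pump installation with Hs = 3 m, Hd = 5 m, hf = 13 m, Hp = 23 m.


TDH = Hs + Hd + hf + Hp = 3 + 5 + 13 + 23 = 44

44 m


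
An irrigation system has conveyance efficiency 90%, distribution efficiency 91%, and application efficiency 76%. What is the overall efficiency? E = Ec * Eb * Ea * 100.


Ec = 0.9, Eb = 0.91, Ea = 0.76
E = 0.9 * 0.91 * 0.76 * 100 = 62.2440%

62.2440 %


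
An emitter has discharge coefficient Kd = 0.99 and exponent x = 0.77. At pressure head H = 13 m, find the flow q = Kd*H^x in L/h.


q = Kd * H^x = 0.99 * 13^0.77 = 0.99 * 7.206699

7.1346 L/h


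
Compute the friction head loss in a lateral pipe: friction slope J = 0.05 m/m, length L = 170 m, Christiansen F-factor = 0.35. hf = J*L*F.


hf = J * L * F = 0.05 * 170 * 0.35 = 2.9750 m

2.9750 m


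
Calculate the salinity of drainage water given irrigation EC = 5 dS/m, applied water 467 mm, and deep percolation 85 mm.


EC_dw = EC_iw * D_iw / D_dw
EC_dw = 5 * 467 / 85
EC_dw = 2335 / 85

27.4706 dS/m


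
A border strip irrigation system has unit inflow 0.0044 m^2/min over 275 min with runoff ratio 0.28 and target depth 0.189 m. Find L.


L = q*t/((1+r)*Z)
L = 0.0044*275/((1+0.28)*0.189)
L = 1.21/0.24192

5.0017 m


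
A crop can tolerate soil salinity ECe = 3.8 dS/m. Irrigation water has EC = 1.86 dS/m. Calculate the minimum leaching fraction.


LR = ECiw / (5*ECe - ECiw)
LR = 1.86 / (5*3.8 - 1.86)
LR = 1.86 / 17.1400

0.1085


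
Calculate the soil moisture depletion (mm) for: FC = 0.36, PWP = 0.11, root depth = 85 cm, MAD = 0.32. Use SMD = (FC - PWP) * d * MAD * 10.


SMD = (FC - PWP) * d * MAD * 10
SMD = (0.36 - 0.11) * 85 * 0.32 * 10
SMD = 0.2500 * 85 * 0.32 * 10

68.0000 mm


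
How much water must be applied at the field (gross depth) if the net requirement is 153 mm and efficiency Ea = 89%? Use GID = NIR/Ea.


Ea = 89% = 0.89
GID = NIR / Ea = 153 / 0.89 = 171.9101 mm

171.9101 mm


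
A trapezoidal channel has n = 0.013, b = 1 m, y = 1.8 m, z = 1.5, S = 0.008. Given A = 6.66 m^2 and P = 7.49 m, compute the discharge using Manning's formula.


R = A/P = 6.66/7.49 = 0.889186
Q = (1/0.013) * 6.66 * 0.889186^(2/3) * 0.008^0.5

42.3712 m^3/s


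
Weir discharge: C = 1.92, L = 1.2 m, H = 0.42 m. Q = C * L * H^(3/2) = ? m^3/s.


Q = C * L * H^(3/2) = 1.92 * 1.2 * 0.42^1.5 = 1.92 * 1.2 * 0.272191

0.6271 m^3/s


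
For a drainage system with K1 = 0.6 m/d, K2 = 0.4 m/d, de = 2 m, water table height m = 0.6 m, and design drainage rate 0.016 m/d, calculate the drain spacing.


S^2 = 8*K2*de*m/q + 4*K1*m^2/q
S^2 = 8*0.4*2*0.6/0.016 + 4*0.6*0.6^2/0.016
S = sqrt(294.0000)

17.1464 m


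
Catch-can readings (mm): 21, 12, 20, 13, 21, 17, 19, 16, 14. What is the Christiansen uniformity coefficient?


mean = 17.000000 mm
MAD = 2.888889 mm
CU = (1 - 2.888889/17.000000)*100

83.0065 %


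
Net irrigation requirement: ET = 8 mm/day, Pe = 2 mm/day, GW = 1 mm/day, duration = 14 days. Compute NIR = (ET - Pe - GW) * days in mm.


Daily deficit = ET - Pe - GW = 8 - 2 - 1 = 5 mm/day
NIR = 5 * 14 = 70 mm

70.0000 mm


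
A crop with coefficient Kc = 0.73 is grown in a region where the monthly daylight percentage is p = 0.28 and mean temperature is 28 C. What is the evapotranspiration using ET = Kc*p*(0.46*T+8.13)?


ET = Kc * p * (0.46*T + 8.13)
ET = 0.73 * 0.28 * (0.46*28 + 8.13)
ET = 0.73 * 0.28 * 21.0100

4.2944 mm/day


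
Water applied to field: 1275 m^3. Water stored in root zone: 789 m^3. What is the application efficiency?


Ea = V_root / V_field * 100 = 789 / 1275 * 100 = 61.8824%

61.8824 %


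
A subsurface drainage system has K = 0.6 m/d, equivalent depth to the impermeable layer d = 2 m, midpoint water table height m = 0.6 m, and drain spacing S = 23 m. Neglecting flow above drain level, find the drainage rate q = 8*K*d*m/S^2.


q = 8*K*d*m/S^2
q = 8*0.6*2*0.6/23^2
q = 5.7600 / 529

0.0109 m/d


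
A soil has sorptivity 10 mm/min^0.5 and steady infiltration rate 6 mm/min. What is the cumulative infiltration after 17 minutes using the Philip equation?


F = S*sqrt(t) + A*t
F = 10*sqrt(17) + 6*17
F = 10*4.123106 + 102

143.2311 mm


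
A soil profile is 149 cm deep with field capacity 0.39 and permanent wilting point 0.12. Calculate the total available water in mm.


AWC = (FC - PWP) * d * 10
AWC = (0.39 - 0.12) * 149 * 10
AWC = 0.2700 * 149 * 10

402.3000 mm


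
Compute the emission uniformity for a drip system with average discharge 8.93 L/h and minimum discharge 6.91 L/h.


EU = (q_min/q_avg)*100 = (6.91/8.93)*100 = 77.3796%

77.3796 %


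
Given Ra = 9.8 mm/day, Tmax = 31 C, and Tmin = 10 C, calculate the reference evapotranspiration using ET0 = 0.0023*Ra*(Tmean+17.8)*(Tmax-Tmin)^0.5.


Tmean = (Tmax + Tmin)/2 = (31 + 10)/2 = 20.5
ET0 = 0.0023 * 9.8 * (20.5 + 17.8) * sqrt(31 - 10)
ET0 = 0.0023 * 9.8 * 38.3 * 4.582576

3.9561 mm/day


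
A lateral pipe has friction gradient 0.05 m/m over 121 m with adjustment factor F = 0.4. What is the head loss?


hf = J * L * F = 0.05 * 121 * 0.4 = 2.4200 m

2.4200 m


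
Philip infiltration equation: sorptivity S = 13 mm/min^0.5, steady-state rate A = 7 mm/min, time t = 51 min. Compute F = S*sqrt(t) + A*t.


F = S*sqrt(t) + A*t
F = 13*sqrt(51) + 7*51
F = 13*7.141428 + 357

449.8386 mm


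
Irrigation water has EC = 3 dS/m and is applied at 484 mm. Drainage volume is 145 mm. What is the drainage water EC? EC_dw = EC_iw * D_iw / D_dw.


EC_dw = EC_iw * D_iw / D_dw
EC_dw = 3 * 484 / 145
EC_dw = 1452 / 145

10.0138 dS/m


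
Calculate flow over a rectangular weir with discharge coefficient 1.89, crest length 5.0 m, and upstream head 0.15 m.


Q = C * L * H^(3/2) = 1.89 * 5.0 * 0.15^1.5 = 1.89 * 5.0 * 0.058095

0.5490 m^3/s


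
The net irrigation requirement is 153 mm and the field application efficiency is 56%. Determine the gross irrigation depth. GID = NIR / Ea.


Ea = 56% = 0.56
GID = NIR / Ea = 153 / 0.56 = 273.2143 mm

273.2143 mm


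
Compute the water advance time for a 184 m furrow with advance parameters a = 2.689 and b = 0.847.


t = (L/a)^(1/b)
t = (184/2.689)^(1/0.847)
t = 68.426925^(1/0.847)

146.8040 min


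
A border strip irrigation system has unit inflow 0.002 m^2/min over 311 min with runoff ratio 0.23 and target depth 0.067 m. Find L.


L = q*t/((1+r)*Z)
L = 0.002*311/((1+0.23)*0.067)
L = 0.622/0.08241

7.5476 m


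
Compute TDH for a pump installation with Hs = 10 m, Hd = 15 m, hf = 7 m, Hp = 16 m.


TDH = Hs + Hd + hf + Hp = 10 + 15 + 7 + 16 = 48

48 m


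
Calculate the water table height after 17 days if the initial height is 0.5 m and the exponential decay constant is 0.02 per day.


m = m0 * exp(-k*t)
m = 0.5 * exp(-0.02 * 17)
m = 0.5 * exp(-0.3400)

0.3559 m


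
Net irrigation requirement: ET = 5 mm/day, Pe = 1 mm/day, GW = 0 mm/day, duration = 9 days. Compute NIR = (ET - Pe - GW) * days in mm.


Daily deficit = ET - Pe - GW = 5 - 1 - 0 = 4 mm/day
NIR = 4 * 9 = 36 mm

36.0000 mm


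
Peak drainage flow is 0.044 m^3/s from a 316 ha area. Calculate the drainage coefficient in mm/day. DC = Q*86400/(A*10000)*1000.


DC = Q * 86400 / (A * 10000) * 1000
DC = 0.044 * 86400 / (316 * 10000) * 1000
DC = 3801600.0000 / 3160000

1.2030 mm/day


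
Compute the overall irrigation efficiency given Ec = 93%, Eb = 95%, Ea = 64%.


Ec = 0.93, Eb = 0.95, Ea = 0.64
E = 0.93 * 0.95 * 0.64 * 100 = 56.5440%

56.5440 %


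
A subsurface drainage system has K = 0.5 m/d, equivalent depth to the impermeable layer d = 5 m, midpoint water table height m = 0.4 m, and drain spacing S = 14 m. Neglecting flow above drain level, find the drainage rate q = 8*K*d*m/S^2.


q = 8*K*d*m/S^2
q = 8*0.5*5*0.4/14^2
q = 8.0000 / 196

0.0408 m/d


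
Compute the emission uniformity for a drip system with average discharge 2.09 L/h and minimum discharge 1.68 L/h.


EU = (q_min/q_avg)*100 = (1.68/2.09)*100 = 80.3828%

80.3828 %


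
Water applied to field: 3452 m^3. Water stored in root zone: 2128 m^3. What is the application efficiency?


Ea = V_root / V_field * 100 = 2128 / 3452 * 100 = 61.6454%

61.6454 %


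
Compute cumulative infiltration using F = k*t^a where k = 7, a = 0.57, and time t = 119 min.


F = k * t^a = 7 * 119^0.57
F = 7 * 15.242695

106.6989 mm


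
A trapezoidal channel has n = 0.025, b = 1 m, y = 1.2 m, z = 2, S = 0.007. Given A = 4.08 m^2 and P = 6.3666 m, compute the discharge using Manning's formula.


R = A/P = 4.08/6.3666 = 0.640844
Q = (1/0.025) * 4.08 * 0.640844^(2/3) * 0.007^0.5

10.1493 m^3/s


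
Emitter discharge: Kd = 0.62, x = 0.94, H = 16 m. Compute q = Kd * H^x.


q = Kd * H^x = 0.62 * 16^0.94 = 0.62 * 13.547925

8.3997 L/h


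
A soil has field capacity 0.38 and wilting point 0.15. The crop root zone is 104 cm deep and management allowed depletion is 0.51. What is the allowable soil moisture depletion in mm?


SMD = (FC - PWP) * d * MAD * 10
SMD = (0.38 - 0.15) * 104 * 0.51 * 10
SMD = 0.2300 * 104 * 0.51 * 10

121.9920 mm


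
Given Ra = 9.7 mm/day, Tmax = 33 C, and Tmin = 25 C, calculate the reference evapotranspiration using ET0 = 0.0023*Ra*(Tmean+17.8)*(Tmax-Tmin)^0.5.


Tmean = (Tmax + Tmin)/2 = (33 + 25)/2 = 29.0
ET0 = 0.0023 * 9.7 * (29.0 + 17.8) * sqrt(33 - 25)
ET0 = 0.0023 * 9.7 * 46.8 * 2.828427

2.9532 mm/day


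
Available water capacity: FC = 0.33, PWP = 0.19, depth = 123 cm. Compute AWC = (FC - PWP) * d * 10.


AWC = (FC - PWP) * d * 10
AWC = (0.33 - 0.19) * 123 * 10
AWC = 0.1400 * 123 * 10

172.2000 mm


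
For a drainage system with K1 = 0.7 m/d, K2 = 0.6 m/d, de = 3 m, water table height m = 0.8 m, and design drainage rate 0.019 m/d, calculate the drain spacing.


S^2 = 8*K2*de*m/q + 4*K1*m^2/q
S^2 = 8*0.6*3*0.8/0.019 + 4*0.7*0.8^2/0.019
S = sqrt(700.6316)

26.4694 m


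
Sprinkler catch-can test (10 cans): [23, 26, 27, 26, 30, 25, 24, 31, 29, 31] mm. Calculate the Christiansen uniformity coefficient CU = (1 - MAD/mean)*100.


mean = 27.200000 mm
MAD = 2.440000 mm
CU = (1 - 2.440000/27.200000)*100

91.0294 %


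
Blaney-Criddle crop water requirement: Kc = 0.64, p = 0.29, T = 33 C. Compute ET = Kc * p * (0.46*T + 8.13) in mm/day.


ET = Kc * p * (0.46*T + 8.13)
ET = 0.64 * 0.29 * (0.46*33 + 8.13)
ET = 0.64 * 0.29 * 23.3100

4.3263 mm/day


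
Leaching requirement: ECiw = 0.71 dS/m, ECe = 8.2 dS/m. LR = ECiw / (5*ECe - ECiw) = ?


LR = ECiw / (5*ECe - ECiw)
LR = 0.71 / (5*8.2 - 0.71)
LR = 0.71 / 40.2900

0.0176


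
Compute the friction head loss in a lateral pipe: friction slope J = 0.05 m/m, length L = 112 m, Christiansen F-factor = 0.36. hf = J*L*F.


hf = J * L * F = 0.05 * 112 * 0.36 = 2.0160 m

2.0160 m


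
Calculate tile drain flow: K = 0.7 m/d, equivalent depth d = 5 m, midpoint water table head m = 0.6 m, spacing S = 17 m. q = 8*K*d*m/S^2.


q = 8*K*d*m/S^2
q = 8*0.7*5*0.6/17^2
q = 16.8000 / 289

0.0581 m/d


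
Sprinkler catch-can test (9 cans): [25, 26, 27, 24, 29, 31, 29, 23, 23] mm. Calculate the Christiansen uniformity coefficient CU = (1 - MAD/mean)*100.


mean = 26.333333 mm
MAD = 2.370370 mm
CU = (1 - 2.370370/26.333333)*100

90.9986 %


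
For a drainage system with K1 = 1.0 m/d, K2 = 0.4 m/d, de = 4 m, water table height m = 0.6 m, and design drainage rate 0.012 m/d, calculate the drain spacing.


S^2 = 8*K2*de*m/q + 4*K1*m^2/q
S^2 = 8*0.4*4*0.6/0.012 + 4*1.0*0.6^2/0.012
S = sqrt(760.0000)

27.5681 m


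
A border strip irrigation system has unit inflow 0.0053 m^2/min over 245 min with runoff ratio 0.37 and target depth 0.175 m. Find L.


L = q*t/((1+r)*Z)
L = 0.0053*245/((1+0.37)*0.175)
L = 1.2985/0.23975

5.4161 m


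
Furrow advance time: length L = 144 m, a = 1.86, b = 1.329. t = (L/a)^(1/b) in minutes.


t = (L/a)^(1/b)
t = (144/1.86)^(1/1.329)
t = 77.419355^(1/1.329)

26.3789 min


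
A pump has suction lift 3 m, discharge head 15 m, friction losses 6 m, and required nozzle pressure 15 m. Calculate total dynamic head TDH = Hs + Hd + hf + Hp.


TDH = Hs + Hd + hf + Hp = 3 + 15 + 6 + 15 = 39

39 m


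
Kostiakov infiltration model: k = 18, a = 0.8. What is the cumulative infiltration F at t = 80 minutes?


F = k * t^a = 18 * 80^0.8
F = 18 * 33.302128

599.4383 mm


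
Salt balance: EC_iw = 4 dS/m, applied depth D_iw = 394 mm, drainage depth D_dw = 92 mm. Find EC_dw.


EC_dw = EC_iw * D_iw / D_dw
EC_dw = 4 * 394 / 92
EC_dw = 1576 / 92

17.1304 dS/m


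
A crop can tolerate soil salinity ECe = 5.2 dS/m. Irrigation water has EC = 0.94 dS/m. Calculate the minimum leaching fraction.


LR = ECiw / (5*ECe - ECiw)
LR = 0.94 / (5*5.2 - 0.94)
LR = 0.94 / 25.0600

0.0375


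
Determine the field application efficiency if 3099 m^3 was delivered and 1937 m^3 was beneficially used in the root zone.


Ea = V_root / V_field * 100 = 1937 / 3099 * 100 = 62.5040%

62.5040 %


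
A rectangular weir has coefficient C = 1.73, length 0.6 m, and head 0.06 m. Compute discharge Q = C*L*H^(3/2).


Q = C * L * H^(3/2) = 1.73 * 0.6 * 0.06^1.5 = 1.73 * 0.6 * 0.014697

0.0153 m^3/s


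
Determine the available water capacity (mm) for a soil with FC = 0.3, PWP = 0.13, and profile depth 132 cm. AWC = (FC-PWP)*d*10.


AWC = (FC - PWP) * d * 10
AWC = (0.3 - 0.13) * 132 * 10
AWC = 0.1700 * 132 * 10

224.4000 mm


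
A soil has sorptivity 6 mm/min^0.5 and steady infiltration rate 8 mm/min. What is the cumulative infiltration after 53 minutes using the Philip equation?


F = S*sqrt(t) + A*t
F = 6*sqrt(53) + 8*53
F = 6*7.280110 + 424

467.6807 mm


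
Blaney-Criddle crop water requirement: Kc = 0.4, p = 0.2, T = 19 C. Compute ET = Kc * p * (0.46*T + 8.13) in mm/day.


ET = Kc * p * (0.46*T + 8.13)
ET = 0.4 * 0.2 * (0.46*19 + 8.13)
ET = 0.4 * 0.2 * 16.8700

1.3496 mm/day


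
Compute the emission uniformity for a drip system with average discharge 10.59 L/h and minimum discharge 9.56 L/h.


EU = (q_min/q_avg)*100 = (9.56/10.59)*100 = 90.2738%

90.2738 %


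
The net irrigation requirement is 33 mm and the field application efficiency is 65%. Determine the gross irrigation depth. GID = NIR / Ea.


Ea = 65% = 0.65
GID = NIR / Ea = 33 / 0.65 = 50.7692 mm

50.7692 mm


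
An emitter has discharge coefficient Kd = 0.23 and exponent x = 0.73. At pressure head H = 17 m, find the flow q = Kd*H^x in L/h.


q = Kd * H^x = 0.23 * 17^0.73 = 0.23 * 7.910933

1.8195 L/h


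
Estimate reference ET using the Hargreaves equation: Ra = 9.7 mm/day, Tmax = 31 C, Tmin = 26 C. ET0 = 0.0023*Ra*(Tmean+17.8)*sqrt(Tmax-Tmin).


Tmean = (Tmax + Tmin)/2 = (31 + 26)/2 = 28.5
ET0 = 0.0023 * 9.7 * (28.5 + 17.8) * sqrt(31 - 26)
ET0 = 0.0023 * 9.7 * 46.3 * 2.236068

2.3098 mm/day


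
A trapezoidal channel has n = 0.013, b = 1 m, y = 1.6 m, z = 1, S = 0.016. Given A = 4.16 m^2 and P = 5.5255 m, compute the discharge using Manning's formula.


R = A/P = 4.16/5.5255 = 0.752873
Q = (1/0.013) * 4.16 * 0.752873^(2/3) * 0.016^0.5

33.4984 m^3/s


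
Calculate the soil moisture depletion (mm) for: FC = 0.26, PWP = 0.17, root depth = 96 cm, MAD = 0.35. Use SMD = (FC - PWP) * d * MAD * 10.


SMD = (FC - PWP) * d * MAD * 10
SMD = (0.26 - 0.17) * 96 * 0.35 * 10
SMD = 0.0900 * 96 * 0.35 * 10

30.2400 mm


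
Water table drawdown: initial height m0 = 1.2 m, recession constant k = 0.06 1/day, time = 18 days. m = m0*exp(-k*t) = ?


m = m0 * exp(-k*t)
m = 1.2 * exp(-0.06 * 18)
m = 1.2 * exp(-1.0800)

0.4075 m


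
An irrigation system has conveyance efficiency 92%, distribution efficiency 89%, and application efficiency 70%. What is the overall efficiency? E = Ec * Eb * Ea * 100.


Ec = 0.92, Eb = 0.89, Ea = 0.7
E = 0.92 * 0.89 * 0.7 * 100 = 57.3160%

57.3160 %


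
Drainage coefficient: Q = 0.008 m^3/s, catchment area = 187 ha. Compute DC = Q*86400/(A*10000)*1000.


DC = Q * 86400 / (A * 10000) * 1000
DC = 0.008 * 86400 / (187 * 10000) * 1000
DC = 691200.0000 / 1870000

0.3696 mm/day


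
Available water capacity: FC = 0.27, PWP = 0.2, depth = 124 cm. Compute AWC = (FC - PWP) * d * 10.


AWC = (FC - PWP) * d * 10
AWC = (0.27 - 0.2) * 124 * 10
AWC = 0.0700 * 124 * 10

86.8000 mm


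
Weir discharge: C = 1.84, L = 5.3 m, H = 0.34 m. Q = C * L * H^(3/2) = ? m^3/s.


Q = C * L * H^(3/2) = 1.84 * 5.3 * 0.34^1.5 = 1.84 * 5.3 * 0.198252

1.9334 m^3/s


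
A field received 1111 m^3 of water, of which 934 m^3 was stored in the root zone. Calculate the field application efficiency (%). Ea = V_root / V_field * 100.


Ea = V_root / V_field * 100 = 934 / 1111 * 100 = 84.0684%

84.0684 %


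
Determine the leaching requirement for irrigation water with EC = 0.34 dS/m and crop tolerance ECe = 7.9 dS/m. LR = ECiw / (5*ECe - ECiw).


LR = ECiw / (5*ECe - ECiw)
LR = 0.34 / (5*7.9 - 0.34)
LR = 0.34 / 39.1600

0.0087


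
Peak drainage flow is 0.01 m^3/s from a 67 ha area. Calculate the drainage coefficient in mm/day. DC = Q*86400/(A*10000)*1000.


DC = Q * 86400 / (A * 10000) * 1000
DC = 0.01 * 86400 / (67 * 10000) * 1000
DC = 864000.0000 / 670000

1.2896 mm/day


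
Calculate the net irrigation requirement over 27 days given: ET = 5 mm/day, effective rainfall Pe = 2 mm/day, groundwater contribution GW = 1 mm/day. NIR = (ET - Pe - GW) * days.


Daily deficit = ET - Pe - GW = 5 - 2 - 1 = 2 mm/day
NIR = 2 * 27 = 54 mm

54.0000 mm


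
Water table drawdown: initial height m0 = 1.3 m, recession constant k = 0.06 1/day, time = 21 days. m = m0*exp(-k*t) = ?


m = m0 * exp(-k*t)
m = 1.3 * exp(-0.06 * 21)
m = 1.3 * exp(-1.2600)

0.3688 m


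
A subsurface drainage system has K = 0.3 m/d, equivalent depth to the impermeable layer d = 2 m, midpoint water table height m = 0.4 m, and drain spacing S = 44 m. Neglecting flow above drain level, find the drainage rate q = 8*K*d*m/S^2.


q = 8*K*d*m/S^2
q = 8*0.3*2*0.4/44^2
q = 1.9200 / 1936

9.9174e-04 m/d


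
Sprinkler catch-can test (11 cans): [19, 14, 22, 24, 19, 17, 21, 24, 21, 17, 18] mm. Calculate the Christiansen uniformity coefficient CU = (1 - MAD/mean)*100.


mean = 19.636364 mm
MAD = 2.512397 mm
CU = (1 - 2.512397/19.636364)*100

87.2054 %


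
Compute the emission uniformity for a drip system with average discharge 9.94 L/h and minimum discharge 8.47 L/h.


EU = (q_min/q_avg)*100 = (8.47/9.94)*100 = 85.2113%

85.2113 %


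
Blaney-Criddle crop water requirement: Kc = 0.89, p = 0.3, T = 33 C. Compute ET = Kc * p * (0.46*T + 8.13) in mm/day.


ET = Kc * p * (0.46*T + 8.13)
ET = 0.89 * 0.3 * (0.46*33 + 8.13)
ET = 0.89 * 0.3 * 23.3100

6.2238 mm/day


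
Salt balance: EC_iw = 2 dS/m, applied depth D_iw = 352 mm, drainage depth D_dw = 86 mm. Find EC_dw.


EC_dw = EC_iw * D_iw / D_dw
EC_dw = 2 * 352 / 86
EC_dw = 704 / 86

8.1860 dS/m


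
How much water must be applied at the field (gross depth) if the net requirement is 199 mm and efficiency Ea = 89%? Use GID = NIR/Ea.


Ea = 89% = 0.89
GID = NIR / Ea = 199 / 0.89 = 223.5955 mm

223.5955 mm


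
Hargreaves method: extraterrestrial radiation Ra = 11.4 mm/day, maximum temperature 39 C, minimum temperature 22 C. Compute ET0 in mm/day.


Tmean = (Tmax + Tmin)/2 = (39 + 22)/2 = 30.5
ET0 = 0.0023 * 11.4 * (30.5 + 17.8) * sqrt(39 - 22)
ET0 = 0.0023 * 11.4 * 48.3 * 4.123106

5.2216 mm/day


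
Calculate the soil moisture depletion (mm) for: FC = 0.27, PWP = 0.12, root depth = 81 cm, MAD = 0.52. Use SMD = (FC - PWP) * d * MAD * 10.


SMD = (FC - PWP) * d * MAD * 10
SMD = (0.27 - 0.12) * 81 * 0.52 * 10
SMD = 0.1500 * 81 * 0.52 * 10

63.1800 mm


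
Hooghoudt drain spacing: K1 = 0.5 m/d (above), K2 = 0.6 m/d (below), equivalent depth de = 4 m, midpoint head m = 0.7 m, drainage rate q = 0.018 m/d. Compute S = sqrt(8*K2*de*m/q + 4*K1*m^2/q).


S^2 = 8*K2*de*m/q + 4*K1*m^2/q
S^2 = 8*0.6*4*0.7/0.018 + 4*0.5*0.7^2/0.018
S = sqrt(801.1111)

28.3039 m


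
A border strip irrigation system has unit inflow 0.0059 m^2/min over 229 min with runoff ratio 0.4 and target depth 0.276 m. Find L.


L = q*t/((1+r)*Z)
L = 0.0059*229/((1+0.4)*0.276)
L = 1.3511/0.3864

3.4966 m


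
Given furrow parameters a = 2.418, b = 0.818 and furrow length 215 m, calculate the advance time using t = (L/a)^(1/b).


t = (L/a)^(1/b)
t = (215/2.418)^(1/0.818)
t = 88.916460^(1/0.818)

241.3342 min


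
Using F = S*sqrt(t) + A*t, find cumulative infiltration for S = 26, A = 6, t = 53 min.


F = S*sqrt(t) + A*t
F = 26*sqrt(53) + 6*53
F = 26*7.280110 + 318

507.2829 mm


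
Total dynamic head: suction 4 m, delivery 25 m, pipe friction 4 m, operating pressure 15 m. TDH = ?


TDH = Hs + Hd + hf + Hp = 4 + 25 + 4 + 15 = 48

48 m


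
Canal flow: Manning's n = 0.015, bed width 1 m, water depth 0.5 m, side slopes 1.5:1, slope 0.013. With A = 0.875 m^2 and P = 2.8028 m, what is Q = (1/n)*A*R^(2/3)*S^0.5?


R = A/P = 0.875/2.8028 = 0.312188
Q = (1/0.015) * 0.875 * 0.312188^(2/3) * 0.013^0.5

3.0608 m^3/s


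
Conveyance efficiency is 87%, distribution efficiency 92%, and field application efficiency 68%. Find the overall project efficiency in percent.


Ec = 0.87, Eb = 0.92, Ea = 0.68
E = 0.87 * 0.92 * 0.68 * 100 = 54.4272%

54.4272 %


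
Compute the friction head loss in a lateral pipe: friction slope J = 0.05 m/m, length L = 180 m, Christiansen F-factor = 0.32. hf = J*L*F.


hf = J * L * F = 0.05 * 180 * 0.32 = 2.8800 m

2.8800 m


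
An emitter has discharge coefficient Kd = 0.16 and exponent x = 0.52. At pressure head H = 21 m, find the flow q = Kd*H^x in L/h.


q = Kd * H^x = 0.16 * 21^0.52 = 0.16 * 4.870281

0.7792 L/h


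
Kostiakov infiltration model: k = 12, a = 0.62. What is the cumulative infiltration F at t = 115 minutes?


F = k * t^a = 12 * 115^0.62
F = 12 * 18.951023

227.4123 mm


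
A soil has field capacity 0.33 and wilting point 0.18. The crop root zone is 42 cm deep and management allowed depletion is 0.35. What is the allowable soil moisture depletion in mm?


SMD = (FC - PWP) * d * MAD * 10
SMD = (0.33 - 0.18) * 42 * 0.35 * 10
SMD = 0.1500 * 42 * 0.35 * 10

22.0500 mm


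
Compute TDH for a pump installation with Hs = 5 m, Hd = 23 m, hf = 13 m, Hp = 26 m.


TDH = Hs + Hd + hf + Hp = 5 + 23 + 13 + 26 = 67

67 m


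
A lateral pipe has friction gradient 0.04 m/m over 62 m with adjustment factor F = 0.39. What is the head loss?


hf = J * L * F = 0.04 * 62 * 0.39 = 0.9672 m

0.9672 m


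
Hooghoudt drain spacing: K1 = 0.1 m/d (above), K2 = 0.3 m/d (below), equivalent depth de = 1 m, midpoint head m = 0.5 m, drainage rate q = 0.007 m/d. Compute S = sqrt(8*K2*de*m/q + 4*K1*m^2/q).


S^2 = 8*K2*de*m/q + 4*K1*m^2/q
S^2 = 8*0.3*1*0.5/0.007 + 4*0.1*0.5^2/0.007
S = sqrt(185.7143)

13.6277 m


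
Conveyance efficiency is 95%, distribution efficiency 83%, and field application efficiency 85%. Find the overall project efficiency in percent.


Ec = 0.95, Eb = 0.83, Ea = 0.85
E = 0.95 * 0.83 * 0.85 * 100 = 67.0225%

67.0225 %


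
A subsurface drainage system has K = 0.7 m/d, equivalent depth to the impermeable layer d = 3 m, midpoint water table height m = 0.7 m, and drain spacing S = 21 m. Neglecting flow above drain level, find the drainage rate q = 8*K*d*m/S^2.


q = 8*K*d*m/S^2
q = 8*0.7*3*0.7/21^2
q = 11.7600 / 441

0.0267 m/d


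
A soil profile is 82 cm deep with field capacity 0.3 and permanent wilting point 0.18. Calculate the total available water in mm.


AWC = (FC - PWP) * d * 10
AWC = (0.3 - 0.18) * 82 * 10
AWC = 0.1200 * 82 * 10

98.4000 mm


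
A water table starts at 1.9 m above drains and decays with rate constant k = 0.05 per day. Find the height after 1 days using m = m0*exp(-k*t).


m = m0 * exp(-k*t)
m = 1.9 * exp(-0.05 * 1)
m = 1.9 * exp(-0.0500)

1.8073 m


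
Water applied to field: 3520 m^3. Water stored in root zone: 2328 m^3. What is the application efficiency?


Ea = V_root / V_field * 100 = 2328 / 3520 * 100 = 66.1364%

66.1364 %


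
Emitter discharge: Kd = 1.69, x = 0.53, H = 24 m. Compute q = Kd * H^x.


q = Kd * H^x = 1.69 * 24^0.53 = 1.69 * 5.389047

9.1075 L/h


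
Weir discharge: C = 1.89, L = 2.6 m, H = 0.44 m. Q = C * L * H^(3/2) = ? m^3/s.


Q = C * L * H^(3/2) = 1.89 * 2.6 * 0.44^1.5 = 1.89 * 2.6 * 0.291863

1.4342 m^3/s


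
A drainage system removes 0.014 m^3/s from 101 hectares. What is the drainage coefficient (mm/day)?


DC = Q * 86400 / (A * 10000) * 1000
DC = 0.014 * 86400 / (101 * 10000) * 1000
DC = 1209600.0000 / 1010000

1.1976 mm/day
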